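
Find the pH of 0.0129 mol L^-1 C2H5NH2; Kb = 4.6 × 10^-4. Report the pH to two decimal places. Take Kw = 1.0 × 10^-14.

C2H5NH2 + H2O ⇌ C2H5NH3+ + OH-
From the ICE table, Kb = [OH-]²/(0.0129 − [OH-]) = 4.6 × 10^-4.
[OH-] is not negligible relative to C₀; solve [OH-]² + 0.00046·[OH-] − 5.93e-06 = 0.
[OH-] = [−0.00046 + √(0.00046² + 2.37e-05)]/2 = 2.22 × 10^-3 M
pOH = −log(2.22 × 10^-3) = 2.65; pH = 14.00 − 2.65 = 11.35

pH = 11.35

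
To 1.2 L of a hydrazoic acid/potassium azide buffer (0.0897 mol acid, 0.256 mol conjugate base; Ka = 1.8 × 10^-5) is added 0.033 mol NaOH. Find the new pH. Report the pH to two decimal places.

pH = 5.45

OH- converts HN3 to N3-: HN3 → 0.0567 mol, N3- → 0.289 mol.
pKa = −log(1.8 × 10^-5) = 4.745
pH = pKa + log(n_N3-/n_HN3) = 4.745 + log(0.289/0.0567) = 4.745 + (+0.707)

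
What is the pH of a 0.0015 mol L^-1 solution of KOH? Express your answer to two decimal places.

KOH is a strong base; [OH-] = 0.0015 M.
pOH = -log(0.0015) = 2.82
pH = 14.00 - 2.82 = 11.18

pH = 11.18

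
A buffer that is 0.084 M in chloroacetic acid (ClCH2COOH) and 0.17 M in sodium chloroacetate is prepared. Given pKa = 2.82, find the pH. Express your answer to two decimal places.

Henderson–Hasselbalch: pH = pKa + log([ClCH2COO-]/[ClCH2COOH]) = 2.82 + log(0.17/0.084)
pH = 2.82 + (+0.306) = 3.13

pH = 3.13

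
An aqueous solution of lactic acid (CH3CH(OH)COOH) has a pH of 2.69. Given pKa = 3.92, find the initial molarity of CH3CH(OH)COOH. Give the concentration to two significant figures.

[H+] = 10^(-2.69) = 2.04 × 10^-3 M = x
Ka = 10^(−3.92) = 1.20 × 10^-4
Ka = x²/(C₀ − x) ⇒ C₀ = x + x²/Ka
C₀ = 2.04 × 10^-3 + (2.04 × 10^-3)²/(1.20 × 10^-4) = 3.67 × 10^-2 M

C₀ = 3.7 × 10^-2 M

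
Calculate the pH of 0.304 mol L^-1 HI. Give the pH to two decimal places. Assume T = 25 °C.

HI is a strong acid and dissociates completely, so [H+] = 0.304 M.
pH = -log(0.304) = 0.52

pH = 0.52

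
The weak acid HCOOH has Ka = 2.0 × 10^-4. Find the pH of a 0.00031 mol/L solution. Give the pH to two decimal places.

HCOOH ⇌ HCOO- + H+
Let x = [H+] at equilibrium. Ka = x²/(0.00031 − x).
The 5% rule fails; solving x² + Ka·x − Ka·C₀ = 0 exactly:
x = [−0.0002 + √(0.0002² + 2.48e-07)]/2 = 1.68 × 10^-4 M
pH = −log(1.68 × 10^-4) = 3.77

pH = 3.77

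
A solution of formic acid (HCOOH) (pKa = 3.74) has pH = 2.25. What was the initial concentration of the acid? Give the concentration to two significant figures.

[H+] = 10^(-2.25) = 5.62 × 10^-3 M = x
Ka = 10^(−3.74) = 1.82 × 10^-4
Ka = x²/(C₀ − x) ⇒ C₀ = x + x²/Ka
C₀ = 5.62 × 10^-3 + (5.62 × 10^-3)²/(1.82 × 10^-4) = 1.79 × 10^-1 M

C₀ = 1.8 × 10^-1 M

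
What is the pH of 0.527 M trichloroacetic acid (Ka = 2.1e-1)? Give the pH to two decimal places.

pH = 0.61

Cl3CCOOH ⇌ Cl3CCOO- + H+
From the ICE table, Ka = [H+]²/(0.527 − [H+]) = 2.1 × 10^-1.
The 5% rule fails; solving [H+]² + Ka·[H+] − Ka·C₀ = 0 exactly:
[H+] = [−0.21 + √(0.21² + 0.443)]/2 = 2.44 × 10^-1 M
pH = −log[H+] = −log(2.44 × 10^-1) = 0.61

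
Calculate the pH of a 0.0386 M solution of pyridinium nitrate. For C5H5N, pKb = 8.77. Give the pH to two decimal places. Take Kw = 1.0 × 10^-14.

C5H5NH+ is the conjugate acid of the weak base C5H5N.
Kb = 10^(−8.77) = 1.70 × 10^-9
Ka = Kw/Kb = 1.0×10^-14 / 1.70 × 10^-9 = 5.88 × 10^-6
From the ICE table, Ka = [H+]²/(0.0386 − [H+]) = 5.88 × 10^-6.
Since Ka ≪ C₀, [H+] ≈ √(Ka·C₀) = 4.76 × 10^-4 M.
pH = −log(4.76 × 10^-4) = 3.32

pH = 3.32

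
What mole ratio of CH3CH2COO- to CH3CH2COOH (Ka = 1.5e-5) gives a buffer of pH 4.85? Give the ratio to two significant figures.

pKa = -log(1.5 × 10^-5) = 4.824
pH = pKa + log(r) ⇒ log(r) = 4.85 − 4.824 = +0.026
r = [CH3CH2COO-]/[CH3CH2COOH] = 10^(+0.026) = 1.06

ratio = 1.1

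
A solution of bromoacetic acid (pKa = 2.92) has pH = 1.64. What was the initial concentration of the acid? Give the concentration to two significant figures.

C₀ = 4.6 × 10^-1 M

[H+] = 10^(-1.64) = 2.29 × 10^-2 M = x
Ka = 10^(−2.92) = 1.20 × 10^-3
Ka = x²/(C₀ − x) ⇒ C₀ = x + x²/Ka
C₀ = 2.29 × 10^-2 + (2.29 × 10^-2)²/(1.20 × 10^-3) = 4.60 × 10^-1 M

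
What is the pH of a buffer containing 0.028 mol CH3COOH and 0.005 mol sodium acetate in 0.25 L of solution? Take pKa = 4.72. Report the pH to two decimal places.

pH = pKa + log([A⁻]/[HA]) = 4.72 + log(0.005/0.028)
pH = 4.72 + (-0.748) = 3.97

pH = 3.97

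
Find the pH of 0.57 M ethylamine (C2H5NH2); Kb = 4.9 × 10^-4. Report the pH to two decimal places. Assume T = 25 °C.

pH = 12.22

C2H5NH2 + H2O ⇌ C2H5NH3+ + OH-
From the ICE table, Kb = x²/(0.57 − x) = 4.9 × 10^-4.
Assume x ≪ 0.57: x ≈ √(4.9 × 10^-4 × 0.57) = 1.67 × 10^-2 M
pOH = −log(1.67 × 10^-2) = 1.78; pH = 14.00 − 1.78 = 12.22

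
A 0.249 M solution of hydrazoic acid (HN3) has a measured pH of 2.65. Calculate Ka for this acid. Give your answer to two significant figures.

Ka = 2.0 × 10^-5

[H+] = 10^(-2.65) = 2.24 × 10^-3 M
At equilibrium [HA] = 0.249 − 2.24 × 10^-3 = 2.47 × 10^-1 M
Ka = [H+][A-]/[HA] = (2.24 × 10^-3)² / 2.47 × 10^-1 = 2.0 × 10^-5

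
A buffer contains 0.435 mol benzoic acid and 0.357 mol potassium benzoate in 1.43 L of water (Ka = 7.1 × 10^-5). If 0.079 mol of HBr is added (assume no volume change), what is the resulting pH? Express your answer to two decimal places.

Added H+ converts C6H5COO- to C6H5COOH: C6H5COOH → 0.514 mol, C6H5COO- → 0.278 mol.
pKa = −log(7.1 × 10^-5) = 4.149
pH = pKa + log(n_C6H5COO-/n_C6H5COOH) = 4.149 + log(0.278/0.514) = 4.149 + (-0.267)

pH = 3.88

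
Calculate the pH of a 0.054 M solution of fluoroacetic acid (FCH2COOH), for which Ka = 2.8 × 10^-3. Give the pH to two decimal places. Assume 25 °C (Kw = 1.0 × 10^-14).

FCH2COOH ⇌ FCH2COO- + H+
Let x = [H+] at equilibrium. Ka = x²/(0.054 − x).
Here C₀/Ka ≈ 19.3, so the small-x approximation fails. Use the quadratic:
x = (−Ka + √(Ka² + 4·Ka·C₀))/2 = 1.10 × 10^-2 M
pH = −log(1.10 × 10^-2) = 1.96

pH = 1.96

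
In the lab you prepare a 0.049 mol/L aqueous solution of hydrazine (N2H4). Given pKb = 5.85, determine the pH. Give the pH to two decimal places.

N2H4 + H2O ⇌ N2H5+ + OH-
Kb = 10^(−5.85) = 1.41 × 10^-6
From the ICE table, Kb = [OH-]²/(0.049 − [OH-]) = 1.41 × 10^-6.
Neglecting [OH-] in the denominator: [OH-] = √(1.41 × 10^-6 × 0.049) = 2.63 × 10^-4 M
pOH = −log(2.63 × 10^-4) = 3.58; pH = 14.00 − 3.58 = 10.42

pH = 10.42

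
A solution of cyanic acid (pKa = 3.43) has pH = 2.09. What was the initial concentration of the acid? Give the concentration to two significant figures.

[H+] = 10^(-2.09) = 8.13 × 10^-3 M = x
Ka = 10^(−3.43) = 3.72 × 10^-4
Ka = x²/(C₀ − x) ⇒ C₀ = x + x²/Ka
C₀ = 8.13 × 10^-3 + (8.13 × 10^-3)²/(3.72 × 10^-4) = 1.86 × 10^-1 M

C₀ = 1.9 × 10^-1 M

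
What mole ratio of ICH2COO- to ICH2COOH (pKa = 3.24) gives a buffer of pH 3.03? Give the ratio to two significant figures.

pH = pKa + log(r) ⇒ log(r) = 3.03 − 3.24 = -0.21
r = [ICH2COO-]/[ICH2COOH] = 10^(-0.21) = 0.617

ratio = 0.62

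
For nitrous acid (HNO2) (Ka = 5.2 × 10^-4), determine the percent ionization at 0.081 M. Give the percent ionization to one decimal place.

HNO2 ⇌ NO2- + H+; let x = [H+] at equilibrium.
Solve x² + 0.00052x − 4.21e-05 = 0 → x = 6.24 × 10^-3 M
% ionization = x/C₀ × 100% = 6.24 × 10^-3/0.081 × 100% = 7.7%

7.7%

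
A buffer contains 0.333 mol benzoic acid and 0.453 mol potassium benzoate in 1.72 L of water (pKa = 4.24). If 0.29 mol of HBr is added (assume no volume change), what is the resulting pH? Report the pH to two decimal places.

pH = 3.66

After neutralization: n(C6H5COOH) = 0.623 mol, n(C6H5COO-) = 0.163 mol.
pH = pKa + log([A⁻]/[HA]) = 4.24 + log(0.163/0.623) = 4.24 -0.582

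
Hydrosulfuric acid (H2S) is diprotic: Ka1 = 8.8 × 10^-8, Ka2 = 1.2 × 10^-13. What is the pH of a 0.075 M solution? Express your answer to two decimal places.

pH = 4.09

Since Ka1 ≫ Ka2, the first ionization dominates [H+].
Ka1 = x²/(0.075 − x) = 8.8 × 10^-8
x ≈ √(8.8 × 10^-8 × 0.075) = 8.12 × 10^-5 M
pH = −log(8.12 × 10^-5) = 4.09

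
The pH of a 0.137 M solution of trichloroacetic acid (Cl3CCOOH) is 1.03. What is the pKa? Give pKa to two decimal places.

[H+] = 10^(-1.03) = 9.33 × 10^-2 M
At equilibrium [HA] = 0.137 − 9.33 × 10^-2 = 4.37 × 10^-2 M
Ka = [H+][A-]/[HA] = (9.33 × 10^-2)² / 4.37 × 10^-2 = 1.99 × 10^-1
pKa = -log(1.99 × 10^-1) = 0.70

pKa = 0.70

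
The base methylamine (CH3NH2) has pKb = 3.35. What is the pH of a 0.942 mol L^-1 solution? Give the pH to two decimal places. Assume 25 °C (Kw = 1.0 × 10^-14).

pH = 12.31

CH3NH2 + H2O ⇌ CH3NH3+ + OH-
Kb = 10^(−3.35) = 4.47 × 10^-4
Let x = [OH-] at equilibrium. Kb = x²/(0.942 − x).
Neglecting x in the denominator: x = √(4.47 × 10^-4 × 0.942) = 2.05 × 10^-2 M
(x/C₀ = 2.2% < 5%, so the approximation holds.)
pOH = −log(2.05 × 10^-2) = 1.69; pH = 14.00 − 1.69 = 12.31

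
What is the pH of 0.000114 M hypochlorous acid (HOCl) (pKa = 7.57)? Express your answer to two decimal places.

HOCl ⇌ OCl- + H+
Ka = 10^(−7.57) = 2.69 × 10^-8
Let x = [H+] at equilibrium. Ka = x²/(0.000114 − x).
Since Ka ≪ C₀, x ≈ √(Ka·C₀) = 1.75 × 10^-6 M.
(x/C₀ = 1.5% < 5%, so the approximation holds.)
pH = −log[H+] = −log(1.75 × 10^-6) = 5.76

pH = 5.76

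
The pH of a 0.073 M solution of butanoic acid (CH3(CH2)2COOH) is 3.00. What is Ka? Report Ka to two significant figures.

Ka = 1.4 × 10^-5

[H+] = 10^(-3.00) = 1.00 × 10^-3 M
At equilibrium [HA] = 0.073 − 1.00 × 10^-3 = 7.20 × 10^-2 M
Ka = [H+][A-]/[HA] = (1.00 × 10^-3)² / 7.20 × 10^-2 = 1.4 × 10^-5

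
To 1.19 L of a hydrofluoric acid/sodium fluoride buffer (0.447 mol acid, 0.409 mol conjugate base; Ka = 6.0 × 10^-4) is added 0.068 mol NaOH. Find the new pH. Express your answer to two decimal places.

OH- converts HF to F-: HF → 0.379 mol, F- → 0.477 mol.
pKa = −log(6.0 × 10^-4) = 3.222
pH = pKa + log([A⁻]/[HA]) = 3.222 + log(0.477/0.379) = 3.222 +0.100

pH = 3.32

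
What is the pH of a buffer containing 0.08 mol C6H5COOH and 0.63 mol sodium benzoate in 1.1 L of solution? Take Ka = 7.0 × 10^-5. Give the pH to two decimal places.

pKa = −log(7.0 × 10^-5) = 4.155
Using pH = pKa + log([base]/[acid]) with [base]/[acid] = 0.63/0.08:
pH = 4.155 + (+0.896) = 5.05

pH = 5.05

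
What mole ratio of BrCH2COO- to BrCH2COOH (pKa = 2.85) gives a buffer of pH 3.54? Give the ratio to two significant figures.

ratio = 4.9

pH = pKa + log(r) ⇒ log(r) = 3.54 − 2.85 = +0.69
r = [BrCH2COO-]/[BrCH2COOH] = 10^(+0.69) = 4.9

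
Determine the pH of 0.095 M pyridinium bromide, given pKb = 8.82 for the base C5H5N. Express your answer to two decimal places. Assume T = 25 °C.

C5H5NH+ is the conjugate acid of the weak base C5H5N.
Kb = 10^(−8.82) = 1.51 × 10^-9
Ka = Kw/Kb = 1.0×10^-14 / 1.51 × 10^-9 = 6.62 × 10^-6
From the ICE table, Ka = x²/(0.095 − x) = 6.62 × 10^-6.
Neglecting x in the denominator: x = √(6.62 × 10^-6 × 0.095) = 7.93 × 10^-4 M
(x/C₀ = 0.83% < 5%, so the approximation holds.)
pH = −log(7.93 × 10^-4) = 3.10

pH = 3.10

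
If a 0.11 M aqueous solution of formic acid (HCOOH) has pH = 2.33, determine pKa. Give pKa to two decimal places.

[H+] = 10^(-2.33) = 4.68 × 10^-3 M
At equilibrium [HA] = 0.11 − 4.68 × 10^-3 = 1.05 × 10^-1 M
Ka = [H+][A-]/[HA] = (4.68 × 10^-3)² / 1.05 × 10^-1 = 2.09 × 10^-4
pKa = -log(2.09 × 10^-4) = 3.68

pKa = 3.68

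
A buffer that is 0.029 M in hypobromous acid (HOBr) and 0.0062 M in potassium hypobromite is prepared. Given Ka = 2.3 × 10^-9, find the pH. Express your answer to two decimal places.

pKa = −log(2.3 × 10^-9) = 8.638
Henderson–Hasselbalch: pH = pKa + log([OBr-]/[HOBr]) = 8.638 + log(0.0062/0.029)
pH = 8.638 + (-0.670) = 7.97

pH = 7.97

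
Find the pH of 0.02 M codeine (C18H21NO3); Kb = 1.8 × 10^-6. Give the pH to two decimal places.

C18H21NO3 + H2O ⇌ C18H22NO3+ + OH-
Kb = x²/(0.02 − x) = 1.8 × 10^-6
Neglecting x in the denominator: x = √(1.8 × 10^-6 × 0.02) = 1.90 × 10^-4 M
Check: 0.95% ionized — well under 5%, approximation valid.
pOH = 3.72, so pH = 14.00 − pOH = 10.28

pH = 10.28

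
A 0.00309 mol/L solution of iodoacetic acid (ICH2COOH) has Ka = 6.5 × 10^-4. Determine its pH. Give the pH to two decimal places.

pH = 2.95

ICH2COOH ⇌ ICH2COO- + H+
Let x = [H+] at equilibrium. Ka = x²/(0.00309 − x).
Here C₀/Ka ≈ 4.75, so the small-x approximation fails. Use the quadratic:
x = (−Ka + √(Ka² + 4·Ka·C₀))/2 = 1.13 × 10^-3 M
pH = −log(1.13 × 10^-3) = 2.95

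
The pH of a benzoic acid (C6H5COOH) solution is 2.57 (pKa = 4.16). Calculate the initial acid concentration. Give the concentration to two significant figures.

C₀ = 1.1 × 10^-1 M

[H+] = 10^(-2.57) = 2.69 × 10^-3 M = x
Ka = 10^(−4.16) = 6.92 × 10^-5
Ka = x²/(C₀ − x) ⇒ C₀ = x + x²/Ka
C₀ = 2.69 × 10^-3 + (2.69 × 10^-3)²/(6.92 × 10^-5) = 1.07 × 10^-1 M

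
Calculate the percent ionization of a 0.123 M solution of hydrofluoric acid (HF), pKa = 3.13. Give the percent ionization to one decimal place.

HF ⇌ F- + H+; let x = [H+] at equilibrium.
Ka = 10^(−3.13) = 7.41 × 10^-4
Solve x² + 0.000741x − 9.11e-05 = 0 → x = 9.18 × 10^-3 M
% ionization = x/C₀ × 100% = 9.18 × 10^-3/0.123 × 100% = 7.5%

7.5%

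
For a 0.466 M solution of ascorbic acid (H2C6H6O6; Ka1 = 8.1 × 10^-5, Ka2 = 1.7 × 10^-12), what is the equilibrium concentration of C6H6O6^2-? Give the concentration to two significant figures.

1.7 × 10^-12 M

First ionization gives [H+] ≈ [HC6H6O6-] = 6.14 × 10^-3 M.
Second step: Ka2 = [H+][C6H6O6^2-]/[HC6H6O6-] ≈ [C6H6O6^2-] (since [H+] ≈ [HC6H6O6-]).
So [C6H6O6^2-] ≈ Ka2.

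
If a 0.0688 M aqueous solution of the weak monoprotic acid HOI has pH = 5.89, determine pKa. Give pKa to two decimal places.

[H+] = 10^(-5.89) = 1.29 × 10^-6 M
At equilibrium [HA] = 0.0688 − 1.29 × 10^-6 = 6.88 × 10^-2 M
Ka = [H+][A-]/[HA] = (1.29 × 10^-6)² / 6.88 × 10^-2 = 2.42 × 10^-11
pKa = -log(2.42 × 10^-11) = 10.62

pKa = 10.62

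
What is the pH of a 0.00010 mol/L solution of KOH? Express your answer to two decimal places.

KOH is a strong base; [OH-] = 0.0001 M.
pOH = -log(0.0001) = 4.00
pH = 14.00 - 4.00 = 10.00

pH = 10.00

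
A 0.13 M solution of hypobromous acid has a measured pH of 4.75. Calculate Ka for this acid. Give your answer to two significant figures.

Ka = 2.4 × 10^-9

[H+] = 10^(-4.75) = 1.78 × 10^-5 M
At equilibrium [HA] = 0.13 − 1.78 × 10^-5 = 1.30 × 10^-1 M
Ka = [H+][A-]/[HA] = (1.78 × 10^-5)² / 1.30 × 10^-1 = 2.4 × 10^-9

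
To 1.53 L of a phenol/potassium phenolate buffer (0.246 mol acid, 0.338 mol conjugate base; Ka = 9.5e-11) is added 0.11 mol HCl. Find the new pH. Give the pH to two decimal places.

pH = 9.83

After neutralization: n(C6H5OH) = 0.356 mol, n(C6H5O-) = 0.228 mol.
pKa = −log(9.5 × 10^-11) = 10.022
Henderson–Hasselbalch with mole ratio 0.228/0.356: pH = 10.022 + (-0.194)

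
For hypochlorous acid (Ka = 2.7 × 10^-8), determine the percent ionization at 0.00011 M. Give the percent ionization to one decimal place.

HOCl ⇌ OCl- + H+; let x = [H+] at equilibrium.
x ≈ √(Ka·C₀) = √(2.7 × 10^-8 × 0.00011) = 1.72 × 10^-6 M
Fraction ionized = 1.72 × 10^-6 / 0.00011 = 0.0156 → 1.6%

1.6%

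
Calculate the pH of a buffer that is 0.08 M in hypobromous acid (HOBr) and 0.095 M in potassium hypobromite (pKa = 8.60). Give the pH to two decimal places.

pH = 8.67

pH = pKa + log([A⁻]/[HA]) = 8.60 + log(0.095/0.08)
pH = 8.60 + (+0.075) = 8.67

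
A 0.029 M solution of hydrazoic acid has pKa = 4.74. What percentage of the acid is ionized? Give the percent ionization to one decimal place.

HN3 ⇌ N3- + H+; let x = [H+] at equilibrium.
Ka = 10^(−4.74) = 1.82 × 10^-5
x ≈ √(Ka·C₀) = √(1.82 × 10^-5 × 0.029) = 7.26 × 10^-4 M
% ionization = x/C₀ × 100% = 7.26 × 10^-4/0.029 × 100% = 2.5%

2.5%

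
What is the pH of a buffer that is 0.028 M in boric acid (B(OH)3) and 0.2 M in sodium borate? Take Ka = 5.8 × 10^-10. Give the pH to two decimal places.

pKa = −log(5.8 × 10^-10) = 9.237
Using pH = pKa + log([base]/[acid]) with [base]/[acid] = 0.2/0.028:
pH = 9.237 + (+0.854) = 10.09

pH = 10.09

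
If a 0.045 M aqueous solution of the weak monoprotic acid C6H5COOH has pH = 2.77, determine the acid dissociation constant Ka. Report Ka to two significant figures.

Ka = 6.7 × 10^-5

[H+] = 10^(-2.77) = 1.70 × 10^-3 M
At equilibrium [HA] = 0.045 − 1.70 × 10^-3 = 4.33 × 10^-2 M
Ka = [H+][A-]/[HA] = (1.70 × 10^-3)² / 4.33 × 10^-2 = 6.7 × 10^-5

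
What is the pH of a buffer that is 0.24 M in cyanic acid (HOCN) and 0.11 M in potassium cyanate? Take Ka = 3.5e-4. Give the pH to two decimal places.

pKa = −log(3.5 × 10^-4) = 3.456
Henderson–Hasselbalch: pH = pKa + log([OCN-]/[HOCN]) = 3.456 + log(0.11/0.24)
pH = 3.456 + (-0.339) = 3.12

pH = 3.12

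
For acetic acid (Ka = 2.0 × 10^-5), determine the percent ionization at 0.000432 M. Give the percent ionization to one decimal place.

CH3COOH ⇌ CH3COO- + H+; let x = [H+] at equilibrium.
Solve x² + 2e-05x − 8.64e-09 = 0 → x = 8.35 × 10^-5 M
Fraction ionized = 8.35 × 10^-5 / 0.000432 = 0.1933 → 19.3%

19.3%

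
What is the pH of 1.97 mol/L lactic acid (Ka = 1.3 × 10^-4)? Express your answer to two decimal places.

CH3CH(OH)COOH ⇌ CH3CH(OH)COO- + H+
Ka = x²/(1.97 − x) = 1.3 × 10^-4
Neglecting x in the denominator: x = √(1.3 × 10^-4 × 1.97) = 1.60 × 10^-2 M
(x/C₀ = 0.81% < 5%, so the approximation holds.)
pH = −log(1.60 × 10^-2) = 1.80

pH = 1.80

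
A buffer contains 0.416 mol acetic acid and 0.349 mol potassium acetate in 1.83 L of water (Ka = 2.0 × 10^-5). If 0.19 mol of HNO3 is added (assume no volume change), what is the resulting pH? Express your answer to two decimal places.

pH = 4.12

Added H+ converts CH3COO- to CH3COOH: CH3COOH → 0.606 mol, CH3COO- → 0.159 mol.
pKa = −log(2.0 × 10^-5) = 4.699
pH = pKa + log([A⁻]/[HA]) = 4.699 + log(0.159/0.606) = 4.699 -0.581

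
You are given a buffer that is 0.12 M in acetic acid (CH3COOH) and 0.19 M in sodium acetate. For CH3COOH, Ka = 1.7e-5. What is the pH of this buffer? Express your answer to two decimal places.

pKa = −log(1.7 × 10^-5) = 4.770
pH = pKa + log([A⁻]/[HA]) = 4.770 + log(0.19/0.12)
pH = 4.770 + (+0.200) = 4.97

pH = 4.97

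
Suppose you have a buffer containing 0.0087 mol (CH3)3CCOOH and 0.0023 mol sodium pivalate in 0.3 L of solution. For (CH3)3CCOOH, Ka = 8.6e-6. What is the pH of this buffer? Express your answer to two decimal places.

pKa = −log(8.6 × 10^-6) = 5.066
pH = pKa + log([A⁻]/[HA]) = 5.066 + log(0.0023/0.0087)
pH = 5.066 + (-0.578) = 4.49

pH = 4.49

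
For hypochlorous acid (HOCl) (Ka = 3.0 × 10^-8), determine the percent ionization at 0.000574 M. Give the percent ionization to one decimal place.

0.7%

HOCl ⇌ OCl- + H+; let x = [H+] at equilibrium.
x ≈ √(Ka·C₀) = √(3.0 × 10^-8 × 0.000574) = 4.15 × 10^-6 M
% ionization = x/C₀ × 100% = 4.15 × 10^-6/0.000574 × 100% = 0.7%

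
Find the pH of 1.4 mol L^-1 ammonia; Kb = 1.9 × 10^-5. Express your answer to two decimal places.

pH = 11.71

NH3 + H2O ⇌ NH4+ + OH-
From the ICE table, Kb = [OH-]²/(1.4 − [OH-]) = 1.9 × 10^-5.
Since Kb ≪ C₀, [OH-] ≈ √(Kb·C₀) = 5.16 × 10^-3 M.
Check: 0.37% ionized — well under 5%, approximation valid.
pOH = −log(5.16 × 10^-3) = 2.29; pH = 14.00 − 2.29 = 11.71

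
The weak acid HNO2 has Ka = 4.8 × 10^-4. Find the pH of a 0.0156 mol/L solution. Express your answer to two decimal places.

HNO2 ⇌ NO2- + H+
From the ICE table, Ka = x²/(0.0156 − x) = 4.8 × 10^-4.
Here C₀/Ka ≈ 32.5, so the small-x approximation fails. Use the quadratic:
x = (−Ka + √(Ka² + 4·Ka·C₀))/2 = 2.51 × 10^-3 M
pH = −log(2.51 × 10^-3) = 2.60

pH = 2.60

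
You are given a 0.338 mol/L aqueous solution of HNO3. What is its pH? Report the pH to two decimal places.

HNO3 is a strong acid and dissociates completely, so [H+] = 0.338 M.
pH = -log(0.338) = 0.47

pH = 0.47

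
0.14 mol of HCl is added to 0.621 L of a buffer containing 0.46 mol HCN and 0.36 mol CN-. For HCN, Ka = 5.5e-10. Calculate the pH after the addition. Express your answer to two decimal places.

After neutralization: n(HCN) = 0.6 mol, n(CN-) = 0.22 mol.
pKa = −log(5.5 × 10^-10) = 9.260
pH = pKa + log([A⁻]/[HA]) = 9.260 + log(0.22/0.6) = 9.260 -0.436

pH = 8.82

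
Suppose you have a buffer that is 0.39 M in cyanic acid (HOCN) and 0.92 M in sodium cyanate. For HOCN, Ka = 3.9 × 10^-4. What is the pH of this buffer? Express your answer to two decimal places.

pH = 3.78

pKa = −log(3.9 × 10^-4) = 3.409
Using pH = pKa + log([base]/[acid]) with [base]/[acid] = 0.92/0.39:
pH = 3.409 + (+0.373) = 3.78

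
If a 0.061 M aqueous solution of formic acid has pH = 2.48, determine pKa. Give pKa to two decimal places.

[H+] = 10^(-2.48) = 3.31 × 10^-3 M
At equilibrium [HA] = 0.061 − 3.31 × 10^-3 = 5.77 × 10^-2 M
Ka = [H+][A-]/[HA] = (3.31 × 10^-3)² / 5.77 × 10^-2 = 1.90 × 10^-4
pKa = -log(1.90 × 10^-4) = 3.72

pKa = 3.72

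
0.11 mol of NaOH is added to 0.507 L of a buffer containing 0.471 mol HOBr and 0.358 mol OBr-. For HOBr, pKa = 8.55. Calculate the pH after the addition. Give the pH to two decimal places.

After neutralization: n(HOBr) = 0.361 mol, n(OBr-) = 0.468 mol.
pH = pKa + log([A⁻]/[HA]) = 8.55 + log(0.468/0.361) = 8.55 +0.113

pH = 8.66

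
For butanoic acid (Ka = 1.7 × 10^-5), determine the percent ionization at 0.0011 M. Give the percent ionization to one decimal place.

11.7%

CH3(CH2)2COOH ⇌ CH3(CH2)2COO- + H+; let x = [H+] at equilibrium.
Solve x² + 1.7e-05x − 1.87e-08 = 0 → x = 1.29 × 10^-4 M
% ionization = x/C₀ × 100% = 1.29 × 10^-4/0.0011 × 100% = 11.7%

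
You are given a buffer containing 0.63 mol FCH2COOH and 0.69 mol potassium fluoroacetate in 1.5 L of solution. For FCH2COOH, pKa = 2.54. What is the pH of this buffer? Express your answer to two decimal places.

Using pH = pKa + log([base]/[acid]) with [base]/[acid] = 0.69/0.63:
pH = 2.54 + (+0.040) = 2.58

pH = 2.58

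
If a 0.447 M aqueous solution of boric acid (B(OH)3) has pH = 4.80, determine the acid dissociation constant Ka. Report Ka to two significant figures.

[H+] = 10^(-4.80) = 1.58 × 10^-5 M
At equilibrium [HA] = 0.447 − 1.58 × 10^-5 = 4.47 × 10^-1 M
Ka = [H+][A-]/[HA] = (1.58 × 10^-5)² / 4.47 × 10^-1 = 5.6 × 10^-10

Ka = 5.6 × 10^-10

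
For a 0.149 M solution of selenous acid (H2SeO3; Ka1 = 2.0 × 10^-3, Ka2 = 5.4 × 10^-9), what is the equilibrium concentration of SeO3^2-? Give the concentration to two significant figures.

First ionization gives [H+] ≈ [HSeO3-] = 1.63 × 10^-2 M.
Second step: Ka2 = [H+][SeO3^2-]/[HSeO3-] ≈ [SeO3^2-] (since [H+] ≈ [HSeO3-]).
So [SeO3^2-] ≈ Ka2.

5.4 × 10^-9 M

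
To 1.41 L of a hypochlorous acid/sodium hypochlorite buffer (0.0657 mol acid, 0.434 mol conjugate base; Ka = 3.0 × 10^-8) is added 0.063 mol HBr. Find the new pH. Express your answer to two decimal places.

pH = 7.98

Added H+ converts OCl- to HOCl: HOCl → 0.129 mol, OCl- → 0.371 mol.
pKa = −log(3.0 × 10^-8) = 7.523
pH = pKa + log([A⁻]/[HA]) = 7.523 + log(0.371/0.129) = 7.523 +0.459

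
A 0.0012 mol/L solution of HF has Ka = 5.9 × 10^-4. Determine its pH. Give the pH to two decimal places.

pH = 3.22

HF ⇌ F- + H+
Ka = [H+]²/(0.0012 − [H+]) = 5.9 × 10^-4
The 5% rule fails; solving [H+]² + Ka·[H+] − Ka·C₀ = 0 exactly:
[H+] = [−0.00059 + √(0.00059² + 2.83e-06)]/2 = 5.97 × 10^-4 M
pH = −log(5.97 × 10^-4) = 3.22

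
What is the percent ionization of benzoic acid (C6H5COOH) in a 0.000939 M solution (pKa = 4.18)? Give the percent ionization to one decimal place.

23.2%

C6H5COOH ⇌ C6H5COO- + H+; let x = [H+] at equilibrium.
Ka = 10^(−4.18) = 6.61 × 10^-5
Ka = x²/(C₀ − x); solving the quadratic gives x = 2.18 × 10^-4 M.
Fraction ionized = 2.18 × 10^-4 / 0.000939 = 0.2322 → 23.2%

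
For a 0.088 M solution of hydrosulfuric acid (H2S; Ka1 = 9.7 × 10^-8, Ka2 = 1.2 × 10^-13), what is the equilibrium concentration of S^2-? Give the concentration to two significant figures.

1.2 × 10^-13 M

First ionization gives [H+] ≈ [HS-] = 9.24 × 10^-5 M.
Second step: Ka2 = [H+][S^2-]/[HS-] ≈ [S^2-] (since [H+] ≈ [HS-]).
So [S^2-] ≈ Ka2.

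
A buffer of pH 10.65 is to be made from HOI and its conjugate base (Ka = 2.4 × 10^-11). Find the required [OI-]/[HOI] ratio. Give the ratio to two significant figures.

pKa = -log(2.4 × 10^-11) = 10.620
pH = pKa + log(r) ⇒ log(r) = 10.65 − 10.620 = +0.030
r = [OI-]/[HOI] = 10^(+0.030) = 1.07

ratio = 1.1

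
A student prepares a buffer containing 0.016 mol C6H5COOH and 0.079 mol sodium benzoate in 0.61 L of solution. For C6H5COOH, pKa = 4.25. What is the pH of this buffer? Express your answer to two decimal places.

pH = 4.94

Henderson–Hasselbalch: pH = pKa + log([C6H5COO-]/[C6H5COOH]) = 4.25 + log(0.079/0.016)
pH = 4.25 + (+0.694) = 4.94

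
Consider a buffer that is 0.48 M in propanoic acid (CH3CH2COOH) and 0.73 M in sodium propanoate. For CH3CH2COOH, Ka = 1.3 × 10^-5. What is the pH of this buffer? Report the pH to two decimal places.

pKa = −log(1.3 × 10^-5) = 4.886
Using pH = pKa + log([base]/[acid]) with [base]/[acid] = 0.73/0.48:
pH = 4.886 + (+0.182) = 5.07

pH = 5.07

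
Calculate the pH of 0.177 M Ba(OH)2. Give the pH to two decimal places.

pH = 13.55

Ba(OH)2 is a strong base (each formula unit releases 2 OH-); [OH-] = 0.354 M.
pOH = -log(0.354) = 0.45
pH = 14.00 - 0.45 = 13.55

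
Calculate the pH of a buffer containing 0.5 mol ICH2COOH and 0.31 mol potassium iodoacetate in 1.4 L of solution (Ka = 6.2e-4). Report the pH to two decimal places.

pH = 3.00

pKa = −log(6.2 × 10^-4) = 3.208
Using pH = pKa + log([base]/[acid]) with [base]/[acid] = 0.31/0.5:
pH = 3.208 + (-0.208) = 3.00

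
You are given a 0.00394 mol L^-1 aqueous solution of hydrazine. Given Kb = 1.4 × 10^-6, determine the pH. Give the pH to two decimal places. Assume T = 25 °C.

pH = 9.87

N2H4 + H2O ⇌ N2H5+ + OH-
Kb = x²/(0.00394 − x) = 1.4 × 10^-6
Assume x ≪ 0.00394: x ≈ √(1.4 × 10^-6 × 0.00394) = 7.43 × 10^-5 M
pOH = −log(7.43 × 10^-5) = 4.13; pH = 14.00 − 4.13 = 9.87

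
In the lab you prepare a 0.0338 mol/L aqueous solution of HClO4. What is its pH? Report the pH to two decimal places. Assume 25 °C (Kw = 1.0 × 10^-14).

HClO4 is a strong acid and dissociates completely, so [H+] = 0.0338 M.
pH = -log(0.0338) = 1.47

pH = 1.47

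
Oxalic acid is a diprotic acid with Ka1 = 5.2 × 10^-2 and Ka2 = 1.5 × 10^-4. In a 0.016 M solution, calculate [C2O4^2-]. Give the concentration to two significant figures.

First ionization gives [H+] ≈ [HC2O4-] = 1.28 × 10^-2 M.
Second step: Ka2 = [H+][C2O4^2-]/[HC2O4-] ≈ [C2O4^2-] (since [H+] ≈ [HC2O4-]).
So [C2O4^2-] ≈ Ka2.

1.5 × 10^-4 M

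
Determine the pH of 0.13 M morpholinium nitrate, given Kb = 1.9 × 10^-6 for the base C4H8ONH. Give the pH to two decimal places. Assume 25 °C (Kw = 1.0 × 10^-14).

pH = 4.58

C4H8ONH2+ is the conjugate acid of the weak base C4H8ONH.
Ka = Kw/Kb = 1.0×10^-14 / 1.9 × 10^-6 = 5.26 × 10^-9
Ka = [H+]²/(0.13 − [H+]) = 5.26 × 10^-9
Since Ka ≪ C₀, [H+] ≈ √(Ka·C₀) = 2.61 × 10^-5 M.
Check: 0.02% ionized — well under 5%, approximation valid.
pH = −log(2.61 × 10^-5) = 4.58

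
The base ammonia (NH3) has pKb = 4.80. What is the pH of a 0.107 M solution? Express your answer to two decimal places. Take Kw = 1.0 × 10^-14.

NH3 + H2O ⇌ NH4+ + OH-
Kb = 10^(−4.80) = 1.58 × 10^-5
Kb = [OH-]²/(0.107 − [OH-]) = 1.58 × 10^-5
Neglecting [OH-] in the denominator: [OH-] = √(1.58 × 10^-5 × 0.107) = 1.30 × 10^-3 M
pOH = −log(1.30 × 10^-3) = 2.89; pH = 14.00 − 2.89 = 11.11

pH = 11.11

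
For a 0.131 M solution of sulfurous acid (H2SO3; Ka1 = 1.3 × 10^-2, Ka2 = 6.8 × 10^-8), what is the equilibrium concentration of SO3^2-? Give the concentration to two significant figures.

First ionization gives [H+] ≈ [HSO3-] = 3.53 × 10^-2 M.
Second step: Ka2 = [H+][SO3^2-]/[HSO3-] ≈ [SO3^2-] (since [H+] ≈ [HSO3-]).
So [SO3^2-] ≈ Ka2.

6.8 × 10^-8 M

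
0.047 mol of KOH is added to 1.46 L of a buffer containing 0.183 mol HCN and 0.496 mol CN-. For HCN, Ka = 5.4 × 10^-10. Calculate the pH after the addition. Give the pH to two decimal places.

After neutralization: n(HCN) = 0.136 mol, n(CN-) = 0.543 mol.
pKa = −log(5.4 × 10^-10) = 9.268
pH = pKa + log([A⁻]/[HA]) = 9.268 + log(0.543/0.136) = 9.268 +0.601

pH = 9.87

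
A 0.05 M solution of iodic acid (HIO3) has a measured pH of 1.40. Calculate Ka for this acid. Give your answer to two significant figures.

Ka = 1.6 × 10^-1

[H+] = 10^(-1.40) = 3.98 × 10^-2 M
At equilibrium [HA] = 0.05 − 3.98 × 10^-2 = 1.02 × 10^-2 M
Ka = [H+][A-]/[HA] = (3.98 × 10^-2)² / 1.02 × 10^-2 = 1.6 × 10^-1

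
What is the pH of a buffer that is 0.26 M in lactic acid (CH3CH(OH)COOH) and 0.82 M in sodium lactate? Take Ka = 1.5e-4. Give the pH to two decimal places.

pKa = −log(1.5 × 10^-4) = 3.824
pH = pKa + log([A⁻]/[HA]) = 3.824 + log(0.82/0.26)
pH = 3.824 + (+0.499) = 4.32

pH = 4.32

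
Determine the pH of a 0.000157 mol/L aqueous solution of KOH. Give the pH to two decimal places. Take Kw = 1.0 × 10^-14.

KOH is a strong base; [OH-] = 0.000157 M.
pOH = -log(0.000157) = 3.80
pH = 14.00 - 3.80 = 10.20

pH = 10.20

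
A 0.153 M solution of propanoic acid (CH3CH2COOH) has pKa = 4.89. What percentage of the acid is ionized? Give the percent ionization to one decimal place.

0.9%

CH3CH2COOH ⇌ CH3CH2COO- + H+; let x = [H+] at equilibrium.
Ka = 10^(−4.89) = 1.29 × 10^-5
x ≈ √(Ka·C₀) = √(1.29 × 10^-5 × 0.153) = 1.40 × 10^-3 M
% ionization = x/C₀ × 100% = 1.40 × 10^-3/0.153 × 100% = 0.9%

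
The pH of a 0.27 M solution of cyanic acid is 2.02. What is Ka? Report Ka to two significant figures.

Ka = 3.5 × 10^-4

[H+] = 10^(-2.02) = 9.55 × 10^-3 M
At equilibrium [HA] = 0.27 − 9.55 × 10^-3 = 2.60 × 10^-1 M
Ka = [H+][A-]/[HA] = (9.55 × 10^-3)² / 2.60 × 10^-1 = 3.5 × 10^-4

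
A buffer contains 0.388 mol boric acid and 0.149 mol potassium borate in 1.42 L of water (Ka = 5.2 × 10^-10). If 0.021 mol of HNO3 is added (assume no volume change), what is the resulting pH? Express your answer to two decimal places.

After neutralization: n(B(OH)3) = 0.409 mol, n(B(OH)4-) = 0.128 mol.
pKa = −log(5.2 × 10^-10) = 9.284
pH = pKa + log([A⁻]/[HA]) = 9.284 + log(0.128/0.409) = 9.284 -0.505

pH = 8.78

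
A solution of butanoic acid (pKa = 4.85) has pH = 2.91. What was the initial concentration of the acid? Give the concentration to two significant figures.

C₀ = 1.1 × 10^-1 M

[H+] = 10^(-2.91) = 1.23 × 10^-3 M = x
Ka = 10^(−4.85) = 1.41 × 10^-5
Ka = x²/(C₀ − x) ⇒ C₀ = x + x²/Ka
C₀ = 1.23 × 10^-3 + (1.23 × 10^-3)²/(1.41 × 10^-5) = 1.09 × 10^-1 M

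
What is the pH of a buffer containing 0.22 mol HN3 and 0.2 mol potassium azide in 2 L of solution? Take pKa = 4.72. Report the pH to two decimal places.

pH = 4.68

Henderson–Hasselbalch: pH = pKa + log([N3-]/[HN3]) = 4.72 + log(0.2/0.22)
pH = 4.72 + (-0.041) = 4.68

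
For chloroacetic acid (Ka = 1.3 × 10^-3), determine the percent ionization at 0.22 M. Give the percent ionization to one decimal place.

ClCH2COOH ⇌ ClCH2COO- + H+; let x = [H+] at equilibrium.
Ka = x²/(C₀ − x); solving the quadratic gives x = 1.63 × 10^-2 M.
Fraction ionized = 1.63 × 10^-2 / 0.22 = 0.0741 → 7.4%

7.4%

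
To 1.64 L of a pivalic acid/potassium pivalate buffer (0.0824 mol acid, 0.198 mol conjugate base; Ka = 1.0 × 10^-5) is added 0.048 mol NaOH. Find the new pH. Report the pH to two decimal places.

After neutralization: n((CH3)3CCOOH) = 0.0344 mol, n((CH3)3CCOO-) = 0.246 mol.
pKa = −log(1.0 × 10^-5) = 5.000
pH = pKa + log(n_(CH3)3CCOO-/n_(CH3)3CCOOH) = 5.000 + log(0.246/0.0344) = 5.000 + (+0.854)

pH = 5.85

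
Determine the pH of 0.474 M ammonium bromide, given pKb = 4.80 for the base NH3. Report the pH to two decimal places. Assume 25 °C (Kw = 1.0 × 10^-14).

pH = 4.76

NH4+ is the conjugate acid of the weak base NH3.
Kb = 10^(−4.80) = 1.58 × 10^-5
Ka = Kw/Kb = 1.0×10^-14 / 1.58 × 10^-5 = 6.33 × 10^-10
Ka = [H+]²/(0.474 − [H+]) = 6.33 × 10^-10
Since Ka ≪ C₀, [H+] ≈ √(Ka·C₀) = 1.73 × 10^-5 M.
pH = −log[H+] = −log(1.73 × 10^-5) = 4.76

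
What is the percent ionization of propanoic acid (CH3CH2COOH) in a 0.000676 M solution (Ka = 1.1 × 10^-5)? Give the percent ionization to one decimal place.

12.0%

CH3CH2COOH ⇌ CH3CH2COO- + H+; let x = [H+] at equilibrium.
Solve x² + 1.1e-05x − 7.44e-09 = 0 → x = 8.09 × 10^-5 M
Fraction ionized = 8.09 × 10^-5 / 0.000676 = 0.1197 → 12.0%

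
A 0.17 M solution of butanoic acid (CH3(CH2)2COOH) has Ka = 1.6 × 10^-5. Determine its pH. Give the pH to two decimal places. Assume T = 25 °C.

CH3(CH2)2COOH ⇌ CH3(CH2)2COO- + H+
Ka = [H+]²/(0.17 − [H+]) = 1.6 × 10^-5
Assume [H+] ≪ 0.17: [H+] ≈ √(1.6 × 10^-5 × 0.17) = 1.65 × 10^-3 M
Check: 0.97% ionized — well under 5%, approximation valid.
pH = −log(1.65 × 10^-3) = 2.78

pH = 2.78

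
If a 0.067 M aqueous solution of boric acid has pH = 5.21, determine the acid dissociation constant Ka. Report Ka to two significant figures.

Ka = 5.7 × 10^-10

[H+] = 10^(-5.21) = 6.17 × 10^-6 M
At equilibrium [HA] = 0.067 − 6.17 × 10^-6 = 6.70 × 10^-2 M
Ka = [H+][A-]/[HA] = (6.17 × 10^-6)² / 6.70 × 10^-2 = 5.7 × 10^-10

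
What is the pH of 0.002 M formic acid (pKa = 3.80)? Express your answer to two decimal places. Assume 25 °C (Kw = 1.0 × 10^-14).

HCOOH ⇌ HCOO- + H+
Ka = 10^(−3.80) = 1.58 × 10^-4
Ka = x²/(0.002 − x) = 1.58 × 10^-4
The 5% rule fails; solving x² + Ka·x − Ka·C₀ = 0 exactly:
x = (−Ka + √(Ka² + 4·Ka·C₀))/2 = 4.89 × 10^-4 M
pH = −log(4.89 × 10^-4) = 3.31

pH = 3.31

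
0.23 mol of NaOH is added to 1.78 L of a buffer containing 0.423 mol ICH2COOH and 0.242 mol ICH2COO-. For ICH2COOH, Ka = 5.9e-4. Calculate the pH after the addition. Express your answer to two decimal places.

OH- converts ICH2COOH to ICH2COO-: ICH2COOH → 0.193 mol, ICH2COO- → 0.472 mol.
pKa = −log(5.9 × 10^-4) = 3.229
Henderson–Hasselbalch with mole ratio 0.472/0.193: pH = 3.229 + (+0.388)

pH = 3.62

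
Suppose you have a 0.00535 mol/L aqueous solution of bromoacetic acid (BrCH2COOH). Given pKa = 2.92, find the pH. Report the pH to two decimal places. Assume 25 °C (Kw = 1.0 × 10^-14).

pH = 2.70

BrCH2COOH ⇌ BrCH2COO- + H+
Ka = 10^(−2.92) = 1.20 × 10^-3
From the ICE table, Ka = [H+]²/(0.00535 − [H+]) = 1.20 × 10^-3.
The 5% rule fails; solving [H+]² + Ka·[H+] − Ka·C₀ = 0 exactly:
[H+] = (−Ka + √(Ka² + 4·Ka·C₀))/2 = 2.00 × 10^-3 M
pH = −log[H+] = −log(2.00 × 10^-3) = 2.70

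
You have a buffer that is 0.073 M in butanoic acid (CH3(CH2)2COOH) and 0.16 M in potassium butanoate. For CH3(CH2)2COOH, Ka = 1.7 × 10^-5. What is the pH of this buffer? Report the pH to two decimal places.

pKa = −log(1.7 × 10^-5) = 4.770
pH = pKa + log([A⁻]/[HA]) = 4.770 + log(0.16/0.073)
pH = 4.770 + (+0.341) = 5.11

pH = 5.11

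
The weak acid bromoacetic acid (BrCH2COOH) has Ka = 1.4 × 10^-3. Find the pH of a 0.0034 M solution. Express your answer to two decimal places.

BrCH2COOH ⇌ BrCH2COO- + H+
From the ICE table, Ka = x²/(0.0034 − x) = 1.4 × 10^-3.
The 5% rule fails; solving x² + Ka·x − Ka·C₀ = 0 exactly:
x = (−Ka + √(Ka² + 4·Ka·C₀))/2 = 1.59 × 10^-3 M
pH = −log(1.59 × 10^-3) = 2.80

pH = 2.80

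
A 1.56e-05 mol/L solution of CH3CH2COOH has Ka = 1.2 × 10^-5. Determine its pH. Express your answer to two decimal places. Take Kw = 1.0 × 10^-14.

pH = 5.05

CH3CH2COOH ⇌ CH3CH2COO- + H+
Let x = [H+] at equilibrium. Ka = x²/(1.56e-05 − x).
Here C₀/Ka ≈ 1.3, so the small-x approximation fails. Use the quadratic:
x = [−1.2e-05 + √(1.2e-05² + 7.49e-10)]/2 = 8.94 × 10^-6 M
pH = −log(8.94 × 10^-6) = 5.05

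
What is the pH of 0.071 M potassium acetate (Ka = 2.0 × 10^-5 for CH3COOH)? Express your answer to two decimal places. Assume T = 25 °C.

CH3COO- is the conjugate base of the weak acid CH3COOH.
Kb = Kw/Ka = 1.0×10^-14 / 2.0 × 10^-5 = 5.00 × 10^-10
From the ICE table, Kb = [OH-]²/(0.071 − [OH-]) = 5.00 × 10^-10.
Since Kb ≪ C₀, [OH-] ≈ √(Kb·C₀) = 5.96 × 10^-6 M.
Check: 0.0084% ionized — well under 5%, approximation valid.
pOH = 5.22, so pH = 14.00 − pOH = 8.78

pH = 8.78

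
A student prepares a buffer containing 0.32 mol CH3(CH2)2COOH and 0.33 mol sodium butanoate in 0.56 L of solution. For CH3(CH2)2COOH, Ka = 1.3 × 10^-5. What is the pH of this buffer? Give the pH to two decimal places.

pKa = −log(1.3 × 10^-5) = 4.886
Henderson–Hasselbalch: pH = pKa + log([CH3(CH2)2COO-]/[CH3(CH2)2COOH]) = 4.886 + log(0.33/0.32)
pH = 4.886 + (+0.013) = 4.90

pH = 4.90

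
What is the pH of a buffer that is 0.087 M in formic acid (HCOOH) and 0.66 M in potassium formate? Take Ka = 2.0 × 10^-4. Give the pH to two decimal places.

pKa = −log(2.0 × 10^-4) = 3.699
Using pH = pKa + log([base]/[acid]) with [base]/[acid] = 0.66/0.087:
pH = 3.699 + (+0.880) = 4.58

pH = 4.58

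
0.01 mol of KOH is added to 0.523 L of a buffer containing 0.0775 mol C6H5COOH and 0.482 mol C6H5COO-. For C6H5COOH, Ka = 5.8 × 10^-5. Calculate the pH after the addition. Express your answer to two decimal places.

After neutralization: n(C6H5COOH) = 0.0675 mol, n(C6H5COO-) = 0.492 mol.
pKa = −log(5.8 × 10^-5) = 4.237
pH = pKa + log(n_C6H5COO-/n_C6H5COOH) = 4.237 + log(0.492/0.0675) = 4.237 + (+0.863)

pH = 5.10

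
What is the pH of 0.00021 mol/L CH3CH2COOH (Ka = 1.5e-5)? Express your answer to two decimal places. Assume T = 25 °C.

pH = 4.31

CH3CH2COOH ⇌ CH3CH2COO- + H+
From the ICE table, Ka = x²/(0.00021 − x) = 1.5 × 10^-5.
The 5% rule fails; solving x² + Ka·x − Ka·C₀ = 0 exactly:
x = (−Ka + √(Ka² + 4·Ka·C₀))/2 = 4.91 × 10^-5 M
pH = −log(4.91 × 10^-5) = 4.31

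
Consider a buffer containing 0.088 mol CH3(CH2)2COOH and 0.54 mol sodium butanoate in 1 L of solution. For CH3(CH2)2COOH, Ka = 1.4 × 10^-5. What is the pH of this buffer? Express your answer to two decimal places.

pH = 5.64

pKa = −log(1.4 × 10^-5) = 4.854
Using pH = pKa + log([base]/[acid]) with [base]/[acid] = 0.54/0.088:
pH = 4.854 + (+0.788) = 5.64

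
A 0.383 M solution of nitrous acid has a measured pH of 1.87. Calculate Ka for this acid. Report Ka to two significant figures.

Ka = 4.9 × 10^-4

[H+] = 10^(-1.87) = 1.35 × 10^-2 M
At equilibrium [HA] = 0.383 − 1.35 × 10^-2 = 3.69 × 10^-1 M
Ka = [H+][A-]/[HA] = (1.35 × 10^-2)² / 3.69 × 10^-1 = 4.9 × 10^-4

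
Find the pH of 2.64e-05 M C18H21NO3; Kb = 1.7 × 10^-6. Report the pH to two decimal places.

C18H21NO3 + H2O ⇌ C18H22NO3+ + OH-
From the ICE table, Kb = [OH-]²/(2.64e-05 − [OH-]) = 1.7 × 10^-6.
Here C₀/Kb ≈ 15.5, so the small-[OH-] approximation fails. Use the quadratic:
[OH-] = (−Kb + √(Kb² + 4·Kb·C₀))/2 = 5.90 × 10^-6 M
pOH = 5.23, so pH = 14.00 − pOH = 8.77

pH = 8.77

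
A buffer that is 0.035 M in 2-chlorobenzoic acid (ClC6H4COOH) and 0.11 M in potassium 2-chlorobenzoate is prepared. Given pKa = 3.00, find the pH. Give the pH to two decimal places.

pH = 3.50

Using pH = pKa + log([base]/[acid]) with [base]/[acid] = 0.11/0.035:
pH = 3.00 + (+0.497) = 3.50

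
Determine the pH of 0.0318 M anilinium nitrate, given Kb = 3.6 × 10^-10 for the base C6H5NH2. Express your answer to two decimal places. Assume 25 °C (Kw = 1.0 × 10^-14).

pH = 3.03

C6H5NH3+ is the conjugate acid of the weak base C6H5NH2.
Ka = Kw/Kb = 1.0×10^-14 / 3.6 × 10^-10 = 2.78 × 10^-5
Ka = x²/(0.0318 − x) = 2.78 × 10^-5
Since Ka ≪ C₀, x ≈ √(Ka·C₀) = 9.40 × 10^-4 M.
(x/C₀ = 3% < 5%, so the approximation holds.)
pH = −log(9.40 × 10^-4) = 3.03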